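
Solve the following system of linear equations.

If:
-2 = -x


Then:
x = 2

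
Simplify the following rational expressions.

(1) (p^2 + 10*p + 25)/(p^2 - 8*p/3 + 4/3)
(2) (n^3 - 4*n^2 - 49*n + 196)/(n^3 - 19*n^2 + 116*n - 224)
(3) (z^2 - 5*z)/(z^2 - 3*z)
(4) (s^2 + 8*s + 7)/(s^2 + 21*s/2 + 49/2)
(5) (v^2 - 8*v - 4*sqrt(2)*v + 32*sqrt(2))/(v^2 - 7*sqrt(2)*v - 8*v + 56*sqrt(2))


(1) = (3*p^2 + 30*p + 75)/(3*p^2 - 8*p + 4)
(2) = (n + 7)/(n - 8)
(3) = (z - 5)/(z - 3)
(4) = (2*s + 2)/(2*s + 7)
(5) = (v - 4*sqrt(2))/(v - 7*sqrt(2))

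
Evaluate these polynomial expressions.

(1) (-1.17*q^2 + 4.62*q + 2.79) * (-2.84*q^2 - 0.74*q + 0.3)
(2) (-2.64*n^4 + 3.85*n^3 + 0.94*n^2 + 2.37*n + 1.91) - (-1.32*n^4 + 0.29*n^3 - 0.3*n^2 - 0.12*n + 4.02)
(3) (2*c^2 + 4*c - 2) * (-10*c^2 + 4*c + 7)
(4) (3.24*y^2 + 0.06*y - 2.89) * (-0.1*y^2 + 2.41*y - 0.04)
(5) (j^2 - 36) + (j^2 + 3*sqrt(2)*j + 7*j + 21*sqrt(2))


(1) = 3.3228*q^4 - 12.255*q^3 - 11.6934*q^2 - 0.6786*q + 0.837
(2) = -1.32*n^4 + 3.56*n^3 + 1.24*n^2 + 2.49*n - 2.11
(3) = -20*c^4 - 32*c^3 + 50*c^2 + 20*c - 14
(4) = -0.324*y^4 + 7.8024*y^3 + 0.304*y^2 - 6.9673*y + 0.1156
(5) = 2*j^2 + 3*sqrt(2)*j + 7*j - 36 + 21*sqrt(2)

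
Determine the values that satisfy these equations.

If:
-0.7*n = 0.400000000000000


Then:
n = -0.57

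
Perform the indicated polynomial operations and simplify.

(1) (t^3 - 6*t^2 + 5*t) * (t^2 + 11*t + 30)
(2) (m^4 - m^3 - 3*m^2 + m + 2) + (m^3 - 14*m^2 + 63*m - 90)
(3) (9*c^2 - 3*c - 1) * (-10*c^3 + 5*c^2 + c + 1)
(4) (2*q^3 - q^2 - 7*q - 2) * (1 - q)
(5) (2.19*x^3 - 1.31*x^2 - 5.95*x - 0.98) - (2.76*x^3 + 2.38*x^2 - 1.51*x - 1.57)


(1) = t^5 + 5*t^4 - 31*t^3 - 125*t^2 + 150*t
(2) = m^4 - 17*m^2 + 64*m - 88
(3) = -90*c^5 + 75*c^4 + 4*c^3 + c^2 - 4*c - 1
(4) = -2*q^4 + 3*q^3 + 6*q^2 - 5*q - 2
(5) = -0.57*x^3 - 3.69*x^2 - 4.44*x + 0.59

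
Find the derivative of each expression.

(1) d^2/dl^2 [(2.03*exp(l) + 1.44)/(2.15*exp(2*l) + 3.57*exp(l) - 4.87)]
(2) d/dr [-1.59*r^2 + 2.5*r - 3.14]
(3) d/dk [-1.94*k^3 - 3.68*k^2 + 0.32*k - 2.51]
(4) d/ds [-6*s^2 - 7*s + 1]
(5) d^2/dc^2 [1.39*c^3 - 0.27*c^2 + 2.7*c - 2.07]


(1) = (9.383675*exp(4*l) + 11.044335*exp(3*l) + 160.68885*exp(2*l) + 113.956113*exp(l) + 73.181003)*exp(l)/(9.938375*exp(6*l) + 49.506975*exp(5*l) + 14.66988*exp(4*l) - 178.778817*exp(3*l) - 33.228984*exp(2*l) + 254.007999*exp(l) - 115.501303)
(2) = 2.5 - 3.18*r
(3) = -5.82*k^2 - 7.36*k + 0.32
(4) = -12*s - 7
(5) = 8.34*c - 0.54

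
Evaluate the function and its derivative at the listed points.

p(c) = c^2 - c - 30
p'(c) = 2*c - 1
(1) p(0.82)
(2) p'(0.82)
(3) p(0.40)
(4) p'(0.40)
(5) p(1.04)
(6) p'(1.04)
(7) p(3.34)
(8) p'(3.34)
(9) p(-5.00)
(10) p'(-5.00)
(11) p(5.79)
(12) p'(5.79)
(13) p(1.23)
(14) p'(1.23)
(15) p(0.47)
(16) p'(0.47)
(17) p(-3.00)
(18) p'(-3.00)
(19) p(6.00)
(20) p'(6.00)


(1) = -30.15
(2) = 0.64
(3) = -30.24
(4) = -0.20
(5) = -29.96
(6) = 1.08
(7) = -22.18
(8) = 5.68
(9) = 0.00
(10) = -11.00
(11) = -2.27
(12) = 10.58
(13) = -29.72
(14) = 1.46
(15) = -30.25
(16) = -0.06
(17) = -18.00
(18) = -7.00
(19) = 0.00
(20) = 11.00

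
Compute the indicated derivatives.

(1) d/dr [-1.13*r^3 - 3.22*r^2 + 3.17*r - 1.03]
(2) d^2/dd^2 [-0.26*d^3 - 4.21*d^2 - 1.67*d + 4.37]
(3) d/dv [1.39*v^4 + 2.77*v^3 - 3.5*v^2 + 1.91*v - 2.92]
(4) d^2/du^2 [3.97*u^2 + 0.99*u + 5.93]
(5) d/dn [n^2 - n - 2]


(1) = -3.39*r^2 - 6.44*r + 3.17
(2) = -1.56*d - 8.42
(3) = 5.56*v^3 + 8.31*v^2 - 7.0*v + 1.91
(4) = 7.94000000000000
(5) = 2*n - 1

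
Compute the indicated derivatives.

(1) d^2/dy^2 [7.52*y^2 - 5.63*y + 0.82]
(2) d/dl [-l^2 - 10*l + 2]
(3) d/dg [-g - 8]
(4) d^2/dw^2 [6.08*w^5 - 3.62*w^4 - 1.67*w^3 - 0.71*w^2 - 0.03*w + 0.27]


(1) = 15.0400000000000
(2) = -2*l - 10
(3) = -1
(4) = 121.6*w^3 - 43.44*w^2 - 10.02*w - 1.42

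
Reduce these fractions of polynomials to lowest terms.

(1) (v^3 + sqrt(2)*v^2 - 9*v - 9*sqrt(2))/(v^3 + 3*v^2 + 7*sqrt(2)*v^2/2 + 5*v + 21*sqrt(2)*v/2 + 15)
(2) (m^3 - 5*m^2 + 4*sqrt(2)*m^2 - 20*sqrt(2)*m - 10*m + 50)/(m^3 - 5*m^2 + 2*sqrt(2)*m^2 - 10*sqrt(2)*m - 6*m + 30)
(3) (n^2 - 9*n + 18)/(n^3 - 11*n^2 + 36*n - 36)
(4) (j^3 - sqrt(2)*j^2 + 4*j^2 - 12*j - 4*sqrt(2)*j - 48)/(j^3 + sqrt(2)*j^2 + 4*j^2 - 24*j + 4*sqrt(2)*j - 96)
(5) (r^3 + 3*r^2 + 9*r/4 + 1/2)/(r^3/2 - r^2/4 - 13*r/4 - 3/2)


(1) = (2*v - 6)/(2*v + 5*sqrt(2))
(2) = (m + 5*sqrt(2))/(m + 3*sqrt(2))
(3) = 1/(n - 2)
(4) = (j + 2*sqrt(2))/(j + 4*sqrt(2))
(5) = (2*r + 1)/(r - 3)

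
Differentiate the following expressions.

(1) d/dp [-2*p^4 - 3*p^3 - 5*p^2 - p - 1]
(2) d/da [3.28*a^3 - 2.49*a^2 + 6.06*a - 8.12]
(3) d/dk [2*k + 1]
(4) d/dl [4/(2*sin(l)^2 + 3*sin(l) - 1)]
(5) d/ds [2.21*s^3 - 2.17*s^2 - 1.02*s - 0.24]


(1) = -8*p^3 - 9*p^2 - 10*p - 1
(2) = 9.84*a^2 - 4.98*a + 6.06
(3) = 2
(4) = -4*(4*sin(l) + 3)*cos(l)/(3*sin(l) - cos(2*l))^2
(5) = 6.63*s^2 - 4.34*s - 1.02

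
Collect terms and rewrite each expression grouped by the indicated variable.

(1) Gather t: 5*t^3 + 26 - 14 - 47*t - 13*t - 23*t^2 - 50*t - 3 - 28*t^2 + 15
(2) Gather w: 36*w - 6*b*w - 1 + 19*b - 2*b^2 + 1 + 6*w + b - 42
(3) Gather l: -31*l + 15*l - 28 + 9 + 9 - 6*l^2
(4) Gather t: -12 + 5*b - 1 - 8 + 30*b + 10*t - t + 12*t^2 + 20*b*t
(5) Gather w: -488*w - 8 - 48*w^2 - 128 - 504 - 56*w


(1) = 5*t^3 - 51*t^2 - 110*t + 24
(2) = -2*b^2 + 20*b + w*(42 - 6*b) - 42
(3) = -6*l^2 - 16*l - 10
(4) = 35*b + 12*t^2 + t*(20*b + 9) - 21
(5) = -48*w^2 - 544*w - 640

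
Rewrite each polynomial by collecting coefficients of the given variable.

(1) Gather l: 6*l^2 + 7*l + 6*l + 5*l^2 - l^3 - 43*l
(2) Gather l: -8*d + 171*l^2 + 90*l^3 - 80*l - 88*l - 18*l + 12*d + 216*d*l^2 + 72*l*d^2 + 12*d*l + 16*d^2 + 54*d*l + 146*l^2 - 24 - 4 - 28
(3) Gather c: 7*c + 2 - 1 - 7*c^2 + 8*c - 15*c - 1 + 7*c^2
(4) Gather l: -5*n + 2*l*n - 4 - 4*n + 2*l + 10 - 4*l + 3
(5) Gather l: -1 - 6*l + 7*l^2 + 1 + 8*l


(1) = -l^3 + 11*l^2 - 30*l
(2) = 16*d^2 + 4*d + 90*l^3 + l^2*(216*d + 317) + l*(72*d^2 + 66*d - 186) - 56
(3) = 0
(4) = l*(2*n - 2) - 9*n + 9
(5) = 7*l^2 + 2*l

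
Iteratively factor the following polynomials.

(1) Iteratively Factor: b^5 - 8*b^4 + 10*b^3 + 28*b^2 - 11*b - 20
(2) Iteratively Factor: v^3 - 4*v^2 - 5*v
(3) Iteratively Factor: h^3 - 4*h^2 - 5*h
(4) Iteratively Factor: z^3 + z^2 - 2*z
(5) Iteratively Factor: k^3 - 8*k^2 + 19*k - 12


(1) = (b - 5)*(b^4 - 3*b^3 - 5*b^2 + 3*b + 4) = (b - 5)*(b - 1)*(b^3 - 2*b^2 - 7*b - 4) = (b - 5)*(b - 1)*(b + 1)*(b^2 - 3*b - 4) = (b - 5)*(b - 4)*(b - 1)*(b + 1)*(b + 1)
(2) = (v - 5)*(v^2 + v) = (v - 5)*(v + 1)*(v)
(3) = (h - 5)*(h^2 + h) = h*(h - 5)*(h + 1)
(4) = (z + 2)*(z^2 - z) = (z - 1)*(z + 2)*(z)
(5) = (k - 1)*(k^2 - 7*k + 12) = (k - 3)*(k - 1)*(k - 4)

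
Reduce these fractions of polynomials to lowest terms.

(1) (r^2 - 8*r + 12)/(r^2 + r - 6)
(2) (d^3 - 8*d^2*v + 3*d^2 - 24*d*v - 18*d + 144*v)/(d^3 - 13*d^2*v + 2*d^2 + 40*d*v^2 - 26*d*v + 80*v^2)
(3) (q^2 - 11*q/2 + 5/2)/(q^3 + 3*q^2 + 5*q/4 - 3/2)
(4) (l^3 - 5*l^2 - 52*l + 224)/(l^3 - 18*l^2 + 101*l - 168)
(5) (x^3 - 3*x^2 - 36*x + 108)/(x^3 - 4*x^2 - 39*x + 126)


(1) = (r - 6)/(r + 3)
(2) = (-d^2 - 3*d + 18)/(-d^2 + 5*d*v - 2*d + 10*v)
(3) = (2*q - 10)/(2*q^2 + 7*q + 6)
(4) = (l^2 + 3*l - 28)/(l^2 - 10*l + 21)
(5) = (x - 6)/(x - 7)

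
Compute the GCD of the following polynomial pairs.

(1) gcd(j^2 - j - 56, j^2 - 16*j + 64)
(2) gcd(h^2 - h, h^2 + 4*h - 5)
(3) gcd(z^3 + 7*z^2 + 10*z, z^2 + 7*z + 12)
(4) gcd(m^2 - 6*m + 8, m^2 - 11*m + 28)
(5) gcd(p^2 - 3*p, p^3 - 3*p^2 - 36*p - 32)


(1) = gcd((j - 8)*(j + 7), (j - 8)^2) = j - 8
(2) = h - 1
(3) = gcd(z*(z + 2)*(z + 5), (z + 3)*(z + 4)) = 1
(4) = m - 4
(5) = 1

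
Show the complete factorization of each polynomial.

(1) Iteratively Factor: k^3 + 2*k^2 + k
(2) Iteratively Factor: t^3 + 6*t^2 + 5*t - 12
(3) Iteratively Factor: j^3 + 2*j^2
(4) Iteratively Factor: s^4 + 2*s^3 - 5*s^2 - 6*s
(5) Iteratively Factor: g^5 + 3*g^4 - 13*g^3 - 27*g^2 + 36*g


(1) = (k + 1)*(k^2 + k) = (k + 1)^2*(k)
(2) = (t + 4)*(t^2 + 2*t - 3) = (t - 1)*(t + 4)*(t + 3)
(3) = (j)*(j^2 + 2*j) = j^2*(j + 2)
(4) = (s - 2)*(s^3 + 4*s^2 + 3*s) = (s - 2)*(s + 1)*(s^2 + 3*s) = s*(s - 2)*(s + 1)*(s + 3)
(5) = (g + 4)*(g^4 - g^3 - 9*g^2 + 9*g) = (g - 1)*(g + 4)*(g^3 - 9*g) = (g - 1)*(g + 3)*(g + 4)*(g^2 - 3*g) = (g - 3)*(g - 1)*(g + 3)*(g + 4)*(g)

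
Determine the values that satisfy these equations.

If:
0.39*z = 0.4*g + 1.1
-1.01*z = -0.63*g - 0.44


Then:
g = -5.93
z = -3.27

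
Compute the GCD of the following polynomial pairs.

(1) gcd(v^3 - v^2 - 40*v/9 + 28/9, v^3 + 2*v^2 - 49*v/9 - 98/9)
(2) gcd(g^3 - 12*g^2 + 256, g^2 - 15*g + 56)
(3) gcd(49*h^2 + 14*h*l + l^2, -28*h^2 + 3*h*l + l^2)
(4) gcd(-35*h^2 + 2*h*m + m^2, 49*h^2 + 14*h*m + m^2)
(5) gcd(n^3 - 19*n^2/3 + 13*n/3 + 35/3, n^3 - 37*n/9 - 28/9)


(1) = v^2 - v/3 - 14/3
(2) = g - 8
(3) = gcd((7*h + l)^2, (-4*h + l)*(7*h + l)) = 7*h + l
(4) = gcd((-5*h + m)*(7*h + m), (7*h + m)^2) = 7*h + m
(5) = n^2 - 4*n/3 - 7/3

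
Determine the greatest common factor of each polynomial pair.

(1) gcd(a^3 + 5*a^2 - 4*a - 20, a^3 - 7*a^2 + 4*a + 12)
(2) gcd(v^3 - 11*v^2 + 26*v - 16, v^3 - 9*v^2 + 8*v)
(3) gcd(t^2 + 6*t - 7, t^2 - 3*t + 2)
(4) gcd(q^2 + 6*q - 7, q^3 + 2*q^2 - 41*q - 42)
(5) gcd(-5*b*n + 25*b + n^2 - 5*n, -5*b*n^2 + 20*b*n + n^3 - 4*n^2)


(1) = a - 2
(2) = gcd((v - 8)*(v - 2)*(v - 1), v*(v - 8)*(v - 1)) = v^2 - 9*v + 8
(3) = t - 1
(4) = gcd((q - 1)*(q + 7), (q - 6)*(q + 1)*(q + 7)) = q + 7
(5) = 5*b - n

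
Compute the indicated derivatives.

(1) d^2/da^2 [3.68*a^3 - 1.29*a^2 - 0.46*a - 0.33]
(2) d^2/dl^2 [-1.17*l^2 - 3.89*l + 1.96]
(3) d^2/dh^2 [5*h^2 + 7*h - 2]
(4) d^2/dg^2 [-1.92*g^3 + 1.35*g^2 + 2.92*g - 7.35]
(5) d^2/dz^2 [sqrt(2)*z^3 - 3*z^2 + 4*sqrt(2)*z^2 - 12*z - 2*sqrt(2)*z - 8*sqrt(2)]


(1) = 22.08*a - 2.58
(2) = -2.34000000000000
(3) = 10
(4) = 2.7 - 11.52*g
(5) = 6*sqrt(2)*z - 6 + 8*sqrt(2)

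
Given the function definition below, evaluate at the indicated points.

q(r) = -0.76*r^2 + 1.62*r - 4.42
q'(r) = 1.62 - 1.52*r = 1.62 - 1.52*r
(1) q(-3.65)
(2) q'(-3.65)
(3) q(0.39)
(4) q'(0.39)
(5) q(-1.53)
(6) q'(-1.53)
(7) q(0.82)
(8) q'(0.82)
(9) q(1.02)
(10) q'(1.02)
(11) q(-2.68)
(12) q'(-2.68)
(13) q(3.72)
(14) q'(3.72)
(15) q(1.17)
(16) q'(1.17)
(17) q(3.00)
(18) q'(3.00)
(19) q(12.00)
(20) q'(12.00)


(1) = -20.46
(2) = 7.17
(3) = -3.90
(4) = 1.03
(5) = -8.68
(6) = 3.95
(7) = -3.60
(8) = 0.37
(9) = -3.56
(10) = 0.07
(11) = -14.22
(12) = 5.69
(13) = -8.91
(14) = -4.03
(15) = -3.56
(16) = -0.16
(17) = -6.40
(18) = -2.94
(19) = -94.42
(20) = -16.62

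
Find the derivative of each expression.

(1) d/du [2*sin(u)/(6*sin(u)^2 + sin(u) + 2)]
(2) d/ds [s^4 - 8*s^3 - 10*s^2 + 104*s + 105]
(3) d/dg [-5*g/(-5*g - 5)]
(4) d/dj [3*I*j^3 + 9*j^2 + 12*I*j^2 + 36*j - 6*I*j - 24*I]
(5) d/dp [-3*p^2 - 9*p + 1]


(1) = 2*(2 - 6*sin(u)^2)*cos(u)/(6*sin(u)^2 + sin(u) + 2)^2
(2) = 4*s^3 - 24*s^2 - 20*s + 104
(3) = (g + 1)^(-2)
(4) = 9*I*j^2 + j*(18 + 24*I) + 36 - 6*I
(5) = -6*p - 9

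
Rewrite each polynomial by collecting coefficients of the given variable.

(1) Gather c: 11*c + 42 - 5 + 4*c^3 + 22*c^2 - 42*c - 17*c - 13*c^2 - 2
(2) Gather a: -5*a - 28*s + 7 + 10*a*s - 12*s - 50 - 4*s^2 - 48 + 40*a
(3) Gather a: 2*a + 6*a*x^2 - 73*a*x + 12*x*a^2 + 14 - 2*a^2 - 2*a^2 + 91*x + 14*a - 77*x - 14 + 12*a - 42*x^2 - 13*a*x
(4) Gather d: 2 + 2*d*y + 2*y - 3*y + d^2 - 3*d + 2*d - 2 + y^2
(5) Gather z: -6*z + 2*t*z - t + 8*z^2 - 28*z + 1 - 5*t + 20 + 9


(1) = 4*c^3 + 9*c^2 - 48*c + 35
(2) = a*(10*s + 35) - 4*s^2 - 40*s - 91
(3) = a^2*(12*x - 4) + a*(6*x^2 - 86*x + 28) - 42*x^2 + 14*x
(4) = d^2 + d*(2*y - 1) + y^2 - y
(5) = -6*t + 8*z^2 + z*(2*t - 34) + 30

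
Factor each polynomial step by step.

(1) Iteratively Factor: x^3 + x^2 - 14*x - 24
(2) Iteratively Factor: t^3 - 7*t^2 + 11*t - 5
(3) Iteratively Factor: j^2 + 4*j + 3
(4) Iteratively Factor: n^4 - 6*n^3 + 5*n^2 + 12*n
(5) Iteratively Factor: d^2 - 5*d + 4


(1) = (x + 3)*(x^2 - 2*x - 8) = (x - 4)*(x + 3)*(x + 2)
(2) = (t - 1)*(t^2 - 6*t + 5) = (t - 5)*(t - 1)*(t - 1)
(3) = (j + 1)*(j + 3)
(4) = (n + 1)*(n^3 - 7*n^2 + 12*n) = (n - 4)*(n + 1)*(n^2 - 3*n) = (n - 4)*(n - 3)*(n + 1)*(n)
(5) = (d - 4)*(d - 1)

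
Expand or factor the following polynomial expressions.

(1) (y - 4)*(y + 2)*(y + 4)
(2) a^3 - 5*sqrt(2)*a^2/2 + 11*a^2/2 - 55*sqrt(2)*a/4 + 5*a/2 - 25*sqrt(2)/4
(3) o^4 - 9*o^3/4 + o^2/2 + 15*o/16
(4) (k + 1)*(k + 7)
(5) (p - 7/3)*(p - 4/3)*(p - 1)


(1) = y^3 + 2*y^2 - 16*y - 32
(2) = (a + 1/2)*(a + 5)*(a - 5*sqrt(2)/2)
(3) = o*(o - 3/2)*(o - 5/4)*(o + 1/2)
(4) = k^2 + 8*k + 7
(5) = p^3 - 14*p^2/3 + 61*p/9 - 28/9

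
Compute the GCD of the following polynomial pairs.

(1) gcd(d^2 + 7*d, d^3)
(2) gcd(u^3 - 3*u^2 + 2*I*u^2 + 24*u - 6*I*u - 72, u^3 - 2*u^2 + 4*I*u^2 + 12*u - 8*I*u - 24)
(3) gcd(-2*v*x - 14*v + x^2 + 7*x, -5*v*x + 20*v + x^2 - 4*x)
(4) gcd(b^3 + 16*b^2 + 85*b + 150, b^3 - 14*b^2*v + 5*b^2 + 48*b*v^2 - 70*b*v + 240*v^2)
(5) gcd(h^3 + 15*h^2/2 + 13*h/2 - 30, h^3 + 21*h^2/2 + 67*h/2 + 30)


(1) = d
(2) = gcd((u - 3)*(u - 4*I)*(u + 6*I), (u - 2)*(u - 2*I)*(u + 6*I)) = u + 6*I
(3) = 1
(4) = b + 5
(5) = h^2 + 9*h + 20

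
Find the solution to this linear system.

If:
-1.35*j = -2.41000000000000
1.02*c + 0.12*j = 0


Then:
c = -0.21
j = 1.79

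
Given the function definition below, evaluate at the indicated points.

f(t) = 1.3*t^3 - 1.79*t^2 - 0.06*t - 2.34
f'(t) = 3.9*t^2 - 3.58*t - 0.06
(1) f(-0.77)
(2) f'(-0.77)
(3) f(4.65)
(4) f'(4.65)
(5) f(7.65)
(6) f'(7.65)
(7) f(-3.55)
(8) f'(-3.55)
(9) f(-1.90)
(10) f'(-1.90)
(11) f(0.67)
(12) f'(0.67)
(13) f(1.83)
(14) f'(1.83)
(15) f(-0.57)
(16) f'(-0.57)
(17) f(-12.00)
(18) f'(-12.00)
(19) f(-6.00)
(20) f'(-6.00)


(1) = -3.95
(2) = 5.01
(3) = 89.38
(4) = 67.62
(5) = 474.45
(6) = 200.79
(7) = -82.85
(8) = 61.80
(9) = -17.60
(10) = 20.82
(11) = -2.79
(12) = -0.71
(13) = -0.48
(14) = 6.45
(15) = -3.13
(16) = 3.25
(17) = -2505.78
(18) = 604.50
(19) = -347.22
(20) = 161.82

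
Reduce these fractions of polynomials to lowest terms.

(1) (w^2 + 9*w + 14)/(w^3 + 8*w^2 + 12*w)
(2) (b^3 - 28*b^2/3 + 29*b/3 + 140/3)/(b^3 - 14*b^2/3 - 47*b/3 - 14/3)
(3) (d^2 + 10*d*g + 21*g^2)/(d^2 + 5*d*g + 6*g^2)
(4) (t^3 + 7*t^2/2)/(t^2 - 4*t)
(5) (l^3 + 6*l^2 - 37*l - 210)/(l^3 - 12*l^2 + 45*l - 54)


(1) = (w + 7)/(w^2 + 6*w)
(2) = (3*b^2 - 7*b - 20)/(3*b^2 + 7*b + 2)
(3) = (d + 7*g)/(d + 2*g)
(4) = (2*t^2 + 7*t)/(2*t - 8)
(5) = (l^2 + 12*l + 35)/(l^2 - 6*l + 9)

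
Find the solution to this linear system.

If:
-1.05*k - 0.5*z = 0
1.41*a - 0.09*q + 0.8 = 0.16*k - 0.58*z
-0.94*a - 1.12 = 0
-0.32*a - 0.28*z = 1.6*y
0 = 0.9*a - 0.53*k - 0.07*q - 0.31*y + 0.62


Then:
a = -1.19
k = -0.37
q = -4.12
y = 0.10
z = 0.78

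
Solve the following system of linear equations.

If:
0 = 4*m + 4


Then:
m = -1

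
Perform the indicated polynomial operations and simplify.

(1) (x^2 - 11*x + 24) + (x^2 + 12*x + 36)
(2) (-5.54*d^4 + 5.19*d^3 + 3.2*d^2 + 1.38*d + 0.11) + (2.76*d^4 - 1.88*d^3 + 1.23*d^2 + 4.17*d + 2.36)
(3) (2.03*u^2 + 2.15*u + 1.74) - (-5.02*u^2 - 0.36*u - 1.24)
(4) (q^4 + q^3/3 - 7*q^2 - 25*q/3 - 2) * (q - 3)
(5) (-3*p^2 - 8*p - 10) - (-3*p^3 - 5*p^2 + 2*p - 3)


(1) = 2*x^2 + x + 60
(2) = -2.78*d^4 + 3.31*d^3 + 4.43*d^2 + 5.55*d + 2.47
(3) = 7.05*u^2 + 2.51*u + 2.98
(4) = q^5 - 8*q^4/3 - 8*q^3 + 38*q^2/3 + 23*q + 6
(5) = 3*p^3 + 2*p^2 - 10*p - 7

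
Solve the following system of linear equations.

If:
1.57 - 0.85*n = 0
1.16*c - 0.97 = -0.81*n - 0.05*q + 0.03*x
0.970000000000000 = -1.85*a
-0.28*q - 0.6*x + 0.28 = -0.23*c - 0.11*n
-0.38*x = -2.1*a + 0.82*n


Then:
a = -0.52
c = -1.30
n = 1.85
q = 15.41
x = -6.88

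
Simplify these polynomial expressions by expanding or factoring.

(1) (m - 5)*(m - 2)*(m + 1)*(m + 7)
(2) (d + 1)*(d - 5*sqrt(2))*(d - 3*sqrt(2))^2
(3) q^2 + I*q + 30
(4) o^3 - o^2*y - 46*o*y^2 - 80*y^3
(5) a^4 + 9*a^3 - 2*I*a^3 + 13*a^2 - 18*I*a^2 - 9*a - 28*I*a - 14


(1) = m^4 + m^3 - 39*m^2 + 31*m + 70
(2) = d^4 - 11*sqrt(2)*d^3 + d^3 - 11*sqrt(2)*d^2 + 78*d^2 - 90*sqrt(2)*d + 78*d - 90*sqrt(2)
(3) = (q - 5*I)*(q + 6*I)
(4) = (o - 8*y)*(o + 2*y)*(o + 5*y)
(5) = (a + 2)*(a + 7)*(a - I)^2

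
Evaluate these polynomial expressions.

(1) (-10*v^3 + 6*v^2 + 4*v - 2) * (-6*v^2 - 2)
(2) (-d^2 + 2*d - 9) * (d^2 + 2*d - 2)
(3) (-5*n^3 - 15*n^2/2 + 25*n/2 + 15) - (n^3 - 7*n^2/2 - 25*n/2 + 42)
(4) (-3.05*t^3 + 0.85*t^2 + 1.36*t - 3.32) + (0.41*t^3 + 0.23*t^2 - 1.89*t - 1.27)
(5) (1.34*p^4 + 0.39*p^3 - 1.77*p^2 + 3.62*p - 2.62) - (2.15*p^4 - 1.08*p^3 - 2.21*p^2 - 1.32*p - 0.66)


(1) = 60*v^5 - 36*v^4 - 4*v^3 - 8*v + 4
(2) = -d^4 - 3*d^2 - 22*d + 18
(3) = -6*n^3 - 4*n^2 + 25*n - 27
(4) = -2.64*t^3 + 1.08*t^2 - 0.53*t - 4.59
(5) = -0.81*p^4 + 1.47*p^3 + 0.44*p^2 + 4.94*p - 1.96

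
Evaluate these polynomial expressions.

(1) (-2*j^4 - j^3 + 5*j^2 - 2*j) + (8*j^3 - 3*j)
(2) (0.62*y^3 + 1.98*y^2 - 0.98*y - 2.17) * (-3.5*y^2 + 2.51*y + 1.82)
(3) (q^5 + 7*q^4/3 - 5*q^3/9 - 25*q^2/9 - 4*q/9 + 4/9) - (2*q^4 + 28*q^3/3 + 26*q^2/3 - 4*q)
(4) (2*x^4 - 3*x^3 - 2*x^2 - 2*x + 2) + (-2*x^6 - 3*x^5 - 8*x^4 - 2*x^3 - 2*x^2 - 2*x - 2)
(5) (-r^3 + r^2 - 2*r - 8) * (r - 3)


(1) = -2*j^4 + 7*j^3 + 5*j^2 - 5*j
(2) = -2.17*y^5 - 5.3738*y^4 + 9.5282*y^3 + 8.7388*y^2 - 7.2303*y - 3.9494
(3) = q^5 + q^4/3 - 89*q^3/9 - 103*q^2/9 + 32*q/9 + 4/9
(4) = -2*x^6 - 3*x^5 - 6*x^4 - 5*x^3 - 4*x^2 - 4*x
(5) = -r^4 + 4*r^3 - 5*r^2 - 2*r + 24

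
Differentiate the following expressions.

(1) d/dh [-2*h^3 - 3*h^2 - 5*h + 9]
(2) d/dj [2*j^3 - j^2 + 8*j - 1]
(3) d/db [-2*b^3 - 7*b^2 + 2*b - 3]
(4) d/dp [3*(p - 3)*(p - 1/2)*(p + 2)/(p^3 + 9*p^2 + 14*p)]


(1) = -6*h^2 - 6*h - 5
(2) = 6*j^2 - 2*j + 8
(3) = -6*b^2 - 14*b + 2
(4) = 9*(7*p^2 - 2*p - 7)/(2*p^2*(p^2 + 14*p + 49))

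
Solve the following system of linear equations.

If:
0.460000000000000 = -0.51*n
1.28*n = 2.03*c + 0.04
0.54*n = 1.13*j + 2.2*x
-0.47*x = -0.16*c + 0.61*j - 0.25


Then:
c = -0.59
j = 0.71
n = -0.90
x = -0.58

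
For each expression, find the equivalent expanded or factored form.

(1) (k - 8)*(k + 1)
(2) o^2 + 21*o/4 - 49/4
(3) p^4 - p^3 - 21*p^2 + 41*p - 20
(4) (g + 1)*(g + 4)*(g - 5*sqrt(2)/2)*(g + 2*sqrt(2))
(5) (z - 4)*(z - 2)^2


(1) = k^2 - 7*k - 8
(2) = (o - 7/4)*(o + 7)
(3) = (p - 4)*(p - 1)^2*(p + 5)
(4) = g^4 - sqrt(2)*g^3/2 + 5*g^3 - 6*g^2 - 5*sqrt(2)*g^2/2 - 50*g - 2*sqrt(2)*g - 40
(5) = z^3 - 8*z^2 + 20*z - 16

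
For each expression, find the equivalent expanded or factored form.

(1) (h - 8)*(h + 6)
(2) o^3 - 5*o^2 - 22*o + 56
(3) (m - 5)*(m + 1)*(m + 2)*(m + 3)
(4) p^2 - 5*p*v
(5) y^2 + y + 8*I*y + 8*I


(1) = h^2 - 2*h - 48
(2) = (o - 7)*(o - 2)*(o + 4)
(3) = m^4 + m^3 - 19*m^2 - 49*m - 30
(4) = p*(p - 5*v)
(5) = (y + 1)*(y + 8*I)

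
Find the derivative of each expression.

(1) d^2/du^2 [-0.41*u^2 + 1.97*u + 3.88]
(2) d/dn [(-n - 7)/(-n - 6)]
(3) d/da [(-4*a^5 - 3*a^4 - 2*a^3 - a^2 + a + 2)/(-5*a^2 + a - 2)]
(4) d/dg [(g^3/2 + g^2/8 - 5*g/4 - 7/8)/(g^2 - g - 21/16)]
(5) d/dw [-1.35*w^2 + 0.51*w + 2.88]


(1) = -0.820000000000000
(2) = -1/(n + 6)^2
(3) = (60*a^6 + 14*a^5 + 41*a^4 + 20*a^3 + 16*a^2 + 24*a - 4)/(25*a^4 - 10*a^3 + 21*a^2 - 4*a + 4)
(4) = 4*(2*g^2 + 3*g + 1)/(16*g^2 + 24*g + 9)
(5) = 0.51 - 2.7*w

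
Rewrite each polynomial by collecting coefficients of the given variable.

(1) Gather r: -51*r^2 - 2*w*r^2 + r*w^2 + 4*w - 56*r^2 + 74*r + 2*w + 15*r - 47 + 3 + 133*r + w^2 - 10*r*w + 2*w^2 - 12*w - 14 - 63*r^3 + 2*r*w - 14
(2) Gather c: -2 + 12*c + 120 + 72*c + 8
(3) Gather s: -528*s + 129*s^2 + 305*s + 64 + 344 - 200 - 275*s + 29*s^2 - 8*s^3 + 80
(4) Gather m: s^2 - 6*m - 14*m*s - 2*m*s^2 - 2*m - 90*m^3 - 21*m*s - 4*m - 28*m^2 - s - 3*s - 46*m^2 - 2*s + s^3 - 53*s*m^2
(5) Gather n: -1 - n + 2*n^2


(1) = -63*r^3 + r^2*(-2*w - 107) + r*(w^2 - 8*w + 222) + 3*w^2 - 6*w - 72
(2) = 84*c + 126
(3) = -8*s^3 + 158*s^2 - 498*s + 288
(4) = -90*m^3 + m^2*(-53*s - 74) + m*(-2*s^2 - 35*s - 12) + s^3 + s^2 - 6*s
(5) = 2*n^2 - n - 1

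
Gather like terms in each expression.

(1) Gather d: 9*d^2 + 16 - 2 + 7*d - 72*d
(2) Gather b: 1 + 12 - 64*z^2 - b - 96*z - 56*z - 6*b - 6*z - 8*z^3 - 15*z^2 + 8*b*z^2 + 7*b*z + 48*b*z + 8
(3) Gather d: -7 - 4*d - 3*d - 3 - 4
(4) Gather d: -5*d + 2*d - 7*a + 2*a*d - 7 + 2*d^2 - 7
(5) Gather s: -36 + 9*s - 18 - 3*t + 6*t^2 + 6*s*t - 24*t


(1) = 9*d^2 - 65*d + 14
(2) = b*(8*z^2 + 55*z - 7) - 8*z^3 - 79*z^2 - 158*z + 21
(3) = -7*d - 14
(4) = -7*a + 2*d^2 + d*(2*a - 3) - 14
(5) = s*(6*t + 9) + 6*t^2 - 27*t - 54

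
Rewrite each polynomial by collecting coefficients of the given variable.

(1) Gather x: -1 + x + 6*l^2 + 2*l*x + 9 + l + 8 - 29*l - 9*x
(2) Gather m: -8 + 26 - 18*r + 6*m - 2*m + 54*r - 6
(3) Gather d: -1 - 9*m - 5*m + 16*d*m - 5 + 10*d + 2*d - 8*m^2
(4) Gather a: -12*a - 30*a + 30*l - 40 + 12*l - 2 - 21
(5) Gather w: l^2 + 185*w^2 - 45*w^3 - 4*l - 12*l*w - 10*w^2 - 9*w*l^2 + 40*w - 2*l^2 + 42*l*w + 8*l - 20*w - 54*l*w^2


(1) = 6*l^2 - 28*l + x*(2*l - 8) + 16
(2) = 4*m + 36*r + 12
(3) = d*(16*m + 12) - 8*m^2 - 14*m - 6
(4) = -42*a + 42*l - 63
(5) = -l^2 + 4*l - 45*w^3 + w^2*(175 - 54*l) + w*(-9*l^2 + 30*l + 20)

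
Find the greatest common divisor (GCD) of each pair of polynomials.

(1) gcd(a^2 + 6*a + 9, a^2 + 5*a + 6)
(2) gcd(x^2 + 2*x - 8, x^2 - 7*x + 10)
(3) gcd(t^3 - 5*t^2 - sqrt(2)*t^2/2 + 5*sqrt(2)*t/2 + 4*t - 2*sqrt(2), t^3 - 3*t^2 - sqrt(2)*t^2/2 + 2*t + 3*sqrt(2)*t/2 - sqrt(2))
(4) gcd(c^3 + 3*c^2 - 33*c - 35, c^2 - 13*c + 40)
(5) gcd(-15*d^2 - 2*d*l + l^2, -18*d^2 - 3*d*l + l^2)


(1) = gcd((a + 3)^2, (a + 2)*(a + 3)) = a + 3
(2) = gcd((x - 2)*(x + 4), (x - 5)*(x - 2)) = x - 2
(3) = gcd((t - 4)*(t - 1)*(t - sqrt(2)/2), (t - 2)*(t - 1)*(t - sqrt(2)/2)) = t^2 + t*(-1 - sqrt(2)/2) + sqrt(2)/2
(4) = gcd((c - 5)*(c + 1)*(c + 7), (c - 8)*(c - 5)) = c - 5
(5) = 3*d + l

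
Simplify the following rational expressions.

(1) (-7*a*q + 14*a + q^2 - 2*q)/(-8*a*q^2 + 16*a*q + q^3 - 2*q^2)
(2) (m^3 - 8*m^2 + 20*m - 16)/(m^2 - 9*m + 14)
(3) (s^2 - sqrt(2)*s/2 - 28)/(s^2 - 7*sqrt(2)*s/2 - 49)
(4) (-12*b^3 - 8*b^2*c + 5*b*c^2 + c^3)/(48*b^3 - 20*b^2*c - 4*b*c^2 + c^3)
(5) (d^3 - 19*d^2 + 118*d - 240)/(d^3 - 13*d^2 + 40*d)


(1) = (-7*a + q)/(-8*a*q + q^2)
(2) = (m^2 - 6*m + 8)/(m - 7)
(3) = (4*s - 16*sqrt(2))/(4*s - 28*sqrt(2))
(4) = (-6*b^2 - 7*b*c - c^2)/(24*b^2 + 2*b*c - c^2)
(5) = (d - 6)/d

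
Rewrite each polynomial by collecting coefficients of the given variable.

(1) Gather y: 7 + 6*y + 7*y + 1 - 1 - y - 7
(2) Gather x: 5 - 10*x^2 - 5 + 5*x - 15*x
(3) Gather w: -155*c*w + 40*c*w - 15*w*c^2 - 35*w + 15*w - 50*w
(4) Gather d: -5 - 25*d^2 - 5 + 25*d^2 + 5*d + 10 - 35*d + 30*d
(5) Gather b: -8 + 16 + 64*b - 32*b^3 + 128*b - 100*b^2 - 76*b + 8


(1) = 12*y
(2) = -10*x^2 - 10*x
(3) = w*(-15*c^2 - 115*c - 70)
(4) = 0
(5) = -32*b^3 - 100*b^2 + 116*b + 16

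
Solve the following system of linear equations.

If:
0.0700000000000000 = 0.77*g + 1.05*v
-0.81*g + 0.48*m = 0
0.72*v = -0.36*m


Then:
g = -0.60
m = -1.02
v = 0.51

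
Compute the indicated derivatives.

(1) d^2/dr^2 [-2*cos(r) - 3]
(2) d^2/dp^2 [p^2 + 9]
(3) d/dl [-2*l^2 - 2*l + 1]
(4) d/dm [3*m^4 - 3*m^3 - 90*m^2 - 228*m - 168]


(1) = 2*cos(r)
(2) = 2
(3) = -4*l - 2
(4) = 12*m^3 - 9*m^2 - 180*m - 228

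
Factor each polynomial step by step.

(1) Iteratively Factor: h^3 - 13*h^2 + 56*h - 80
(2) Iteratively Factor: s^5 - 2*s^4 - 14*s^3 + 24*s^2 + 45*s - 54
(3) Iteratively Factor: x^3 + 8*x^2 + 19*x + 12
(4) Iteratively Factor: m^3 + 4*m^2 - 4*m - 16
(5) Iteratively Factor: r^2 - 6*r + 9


(1) = (h - 4)*(h^2 - 9*h + 20) = (h - 4)^2*(h - 5)
(2) = (s - 1)*(s^4 - s^3 - 15*s^2 + 9*s + 54) = (s - 3)*(s - 1)*(s^3 + 2*s^2 - 9*s - 18) = (s - 3)^2*(s - 1)*(s^2 + 5*s + 6) = (s - 3)^2*(s - 1)*(s + 3)*(s + 2)
(3) = (x + 4)*(x^2 + 4*x + 3) = (x + 1)*(x + 4)*(x + 3)
(4) = (m + 4)*(m^2 - 4) = (m + 2)*(m + 4)*(m - 2)
(5) = (r - 3)*(r - 3)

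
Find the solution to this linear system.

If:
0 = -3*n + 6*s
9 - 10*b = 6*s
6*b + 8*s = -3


Then:
b = 45/22
n = -42/11
s = -21/11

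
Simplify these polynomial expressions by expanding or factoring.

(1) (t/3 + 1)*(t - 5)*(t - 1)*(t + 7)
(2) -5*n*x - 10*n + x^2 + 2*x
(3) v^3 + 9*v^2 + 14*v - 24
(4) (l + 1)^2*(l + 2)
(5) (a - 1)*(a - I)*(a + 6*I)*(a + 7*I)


(1) = t^4/3 + 4*t^3/3 - 34*t^2/3 - 76*t/3 + 35
(2) = (-5*n + x)*(x + 2)
(3) = (v - 1)*(v + 4)*(v + 6)
(4) = l^3 + 4*l^2 + 5*l + 2
(5) = a^4 - a^3 + 12*I*a^3 - 29*a^2 - 12*I*a^2 + 29*a + 42*I*a - 42*I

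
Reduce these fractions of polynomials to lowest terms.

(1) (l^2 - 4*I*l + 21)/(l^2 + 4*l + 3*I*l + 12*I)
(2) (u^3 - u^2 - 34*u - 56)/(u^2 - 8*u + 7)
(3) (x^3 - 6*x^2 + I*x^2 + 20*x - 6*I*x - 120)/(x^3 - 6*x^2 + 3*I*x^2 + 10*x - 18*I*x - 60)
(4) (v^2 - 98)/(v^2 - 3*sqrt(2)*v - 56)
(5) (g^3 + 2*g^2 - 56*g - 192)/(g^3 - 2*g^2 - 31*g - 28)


(1) = (l - 7*I)/(l + 4)
(2) = (u^2 + 6*u + 8)/(u - 1)
(3) = (x - 4*I)/(x - 2*I)
(4) = (v + 7*sqrt(2))/(v + 4*sqrt(2))
(5) = (g^2 - 2*g - 48)/(g^2 - 6*g - 7)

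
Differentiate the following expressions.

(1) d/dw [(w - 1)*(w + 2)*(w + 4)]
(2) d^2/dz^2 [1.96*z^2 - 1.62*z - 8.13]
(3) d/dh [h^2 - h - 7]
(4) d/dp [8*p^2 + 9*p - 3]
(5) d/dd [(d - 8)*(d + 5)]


(1) = 3*w^2 + 10*w + 2
(2) = 3.92000000000000
(3) = 2*h - 1
(4) = 16*p + 9
(5) = 2*d - 3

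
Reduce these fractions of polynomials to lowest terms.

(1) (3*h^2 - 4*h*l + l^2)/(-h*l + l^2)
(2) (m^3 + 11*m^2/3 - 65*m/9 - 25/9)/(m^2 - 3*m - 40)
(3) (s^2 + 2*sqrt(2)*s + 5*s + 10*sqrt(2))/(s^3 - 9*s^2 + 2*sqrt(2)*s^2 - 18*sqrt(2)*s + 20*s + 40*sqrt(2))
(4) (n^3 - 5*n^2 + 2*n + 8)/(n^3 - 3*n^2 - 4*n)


(1) = (-3*h + l)/l
(2) = (9*m^2 - 12*m - 5)/(9*m - 72)
(3) = (s + 5)/(s^2 - 9*s + 20)
(4) = (n - 2)/n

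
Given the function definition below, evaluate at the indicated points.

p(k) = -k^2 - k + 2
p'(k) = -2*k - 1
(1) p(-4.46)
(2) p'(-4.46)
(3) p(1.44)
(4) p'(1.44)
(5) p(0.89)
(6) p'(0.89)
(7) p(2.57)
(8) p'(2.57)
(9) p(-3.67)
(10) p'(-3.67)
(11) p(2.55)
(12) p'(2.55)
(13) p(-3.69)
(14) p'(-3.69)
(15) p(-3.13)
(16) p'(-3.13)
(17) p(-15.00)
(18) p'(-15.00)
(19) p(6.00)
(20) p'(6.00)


(1) = -13.43
(2) = 7.92
(3) = -1.51
(4) = -3.88
(5) = 0.32
(6) = -2.78
(7) = -7.17
(8) = -6.14
(9) = -7.80
(10) = 6.34
(11) = -7.05
(12) = -6.10
(13) = -7.93
(14) = 6.38
(15) = -4.67
(16) = 5.26
(17) = -208.00
(18) = 29.00
(19) = -40.00
(20) = -13.00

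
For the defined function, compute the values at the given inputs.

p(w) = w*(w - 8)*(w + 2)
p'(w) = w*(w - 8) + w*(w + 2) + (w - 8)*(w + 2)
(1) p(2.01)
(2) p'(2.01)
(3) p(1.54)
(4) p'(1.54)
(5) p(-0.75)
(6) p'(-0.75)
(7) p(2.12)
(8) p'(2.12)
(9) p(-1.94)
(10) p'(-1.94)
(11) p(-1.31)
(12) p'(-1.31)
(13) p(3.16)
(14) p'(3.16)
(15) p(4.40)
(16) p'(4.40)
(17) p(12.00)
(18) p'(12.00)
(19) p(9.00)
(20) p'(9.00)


(1) = -48.28
(2) = -28.00
(3) = -35.22
(4) = -27.37
(5) = 8.20
(6) = -5.31
(7) = -51.36
(8) = -27.96
(9) = 1.16
(10) = 18.57
(11) = 8.42
(12) = 4.87
(13) = -78.92
(14) = -23.96
(15) = -101.38
(16) = -10.72
(17) = 672.00
(18) = 272.00
(19) = 99.00
(20) = 119.00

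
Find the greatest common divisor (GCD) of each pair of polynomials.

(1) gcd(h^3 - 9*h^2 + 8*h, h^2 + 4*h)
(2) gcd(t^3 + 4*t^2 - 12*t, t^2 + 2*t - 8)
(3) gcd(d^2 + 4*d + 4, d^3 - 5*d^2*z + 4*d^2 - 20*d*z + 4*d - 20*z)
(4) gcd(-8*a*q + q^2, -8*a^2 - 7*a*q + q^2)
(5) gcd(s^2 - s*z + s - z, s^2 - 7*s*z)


(1) = h
(2) = gcd(t*(t - 2)*(t + 6), (t - 2)*(t + 4)) = t - 2
(3) = gcd((d + 2)^2, (d + 2)^2*(d - 5*z)) = d^2 + 4*d + 4
(4) = -8*a + q
(5) = 1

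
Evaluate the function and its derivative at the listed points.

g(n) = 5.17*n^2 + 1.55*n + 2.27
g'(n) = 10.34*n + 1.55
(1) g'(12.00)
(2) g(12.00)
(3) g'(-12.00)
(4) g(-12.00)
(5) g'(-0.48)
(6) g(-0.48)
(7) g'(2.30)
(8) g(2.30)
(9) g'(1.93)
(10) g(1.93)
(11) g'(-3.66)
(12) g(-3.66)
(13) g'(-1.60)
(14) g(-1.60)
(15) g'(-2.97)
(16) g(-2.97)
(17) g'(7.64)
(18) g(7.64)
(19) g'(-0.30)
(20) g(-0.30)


(1) = 125.63
(2) = 765.35
(3) = -122.53
(4) = 728.15
(5) = -3.41
(6) = 2.72
(7) = 25.33
(8) = 33.18
(9) = 21.51
(10) = 24.52
(11) = -36.29
(12) = 65.85
(13) = -14.99
(14) = 13.03
(15) = -29.16
(16) = 43.27
(17) = 80.55
(18) = 315.88
(19) = -1.55
(20) = 2.27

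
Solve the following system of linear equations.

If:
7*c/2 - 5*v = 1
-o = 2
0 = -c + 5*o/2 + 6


Then:
c = 1
o = -2
v = 1/2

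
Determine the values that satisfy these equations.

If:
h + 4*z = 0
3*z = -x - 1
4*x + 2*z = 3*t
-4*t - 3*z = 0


Then:
h = 64/31
t = 12/31
x = 17/31
z = -16/31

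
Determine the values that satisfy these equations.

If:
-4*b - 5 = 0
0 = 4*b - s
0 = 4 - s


Then:
No Solution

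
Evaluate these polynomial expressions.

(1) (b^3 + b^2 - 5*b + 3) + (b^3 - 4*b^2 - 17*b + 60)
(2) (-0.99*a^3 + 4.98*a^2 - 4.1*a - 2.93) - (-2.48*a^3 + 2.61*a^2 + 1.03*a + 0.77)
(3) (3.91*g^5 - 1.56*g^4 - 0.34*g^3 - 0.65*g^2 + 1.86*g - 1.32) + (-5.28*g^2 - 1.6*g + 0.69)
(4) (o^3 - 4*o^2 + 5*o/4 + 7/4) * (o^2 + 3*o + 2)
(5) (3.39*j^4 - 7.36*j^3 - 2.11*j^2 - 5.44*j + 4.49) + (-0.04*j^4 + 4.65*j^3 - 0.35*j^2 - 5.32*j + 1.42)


(1) = 2*b^3 - 3*b^2 - 22*b + 63
(2) = 1.49*a^3 + 2.37*a^2 - 5.13*a - 3.7
(3) = 3.91*g^5 - 1.56*g^4 - 0.34*g^3 - 5.93*g^2 + 0.26*g - 0.63
(4) = o^5 - o^4 - 35*o^3/4 - 5*o^2/2 + 31*o/4 + 7/2
(5) = 3.35*j^4 - 2.71*j^3 - 2.46*j^2 - 10.76*j + 5.91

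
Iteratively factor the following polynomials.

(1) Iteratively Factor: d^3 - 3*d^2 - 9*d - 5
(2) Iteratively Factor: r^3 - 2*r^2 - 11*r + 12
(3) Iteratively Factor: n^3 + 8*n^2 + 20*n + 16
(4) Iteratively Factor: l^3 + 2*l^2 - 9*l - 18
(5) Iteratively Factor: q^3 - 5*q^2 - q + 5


(1) = (d + 1)*(d^2 - 4*d - 5) = (d - 5)*(d + 1)*(d + 1)
(2) = (r - 1)*(r^2 - r - 12) = (r - 1)*(r + 3)*(r - 4)
(3) = (n + 4)*(n^2 + 4*n + 4) = (n + 2)*(n + 4)*(n + 2)
(4) = (l - 3)*(l^2 + 5*l + 6) = (l - 3)*(l + 3)*(l + 2)
(5) = (q + 1)*(q^2 - 6*q + 5) = (q - 5)*(q + 1)*(q - 1)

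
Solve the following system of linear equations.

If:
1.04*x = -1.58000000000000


Then:
x = -1.52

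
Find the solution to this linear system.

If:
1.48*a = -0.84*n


Then:
a = -0.567567567567568*n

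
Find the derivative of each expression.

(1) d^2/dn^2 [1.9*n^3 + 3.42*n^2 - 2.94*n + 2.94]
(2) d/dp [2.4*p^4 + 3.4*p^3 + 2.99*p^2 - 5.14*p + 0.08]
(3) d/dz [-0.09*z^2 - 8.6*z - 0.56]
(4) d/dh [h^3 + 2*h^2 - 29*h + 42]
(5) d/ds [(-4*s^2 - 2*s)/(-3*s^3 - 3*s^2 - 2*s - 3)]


(1) = 11.4*n + 6.84
(2) = 9.6*p^3 + 10.2*p^2 + 5.98*p - 5.14
(3) = -0.18*z - 8.6
(4) = 3*h^2 + 4*h - 29
(5) = 2*(-6*s^4 - 6*s^3 + s^2 + 12*s + 3)/(9*s^6 + 18*s^5 + 21*s^4 + 30*s^3 + 22*s^2 + 12*s + 9)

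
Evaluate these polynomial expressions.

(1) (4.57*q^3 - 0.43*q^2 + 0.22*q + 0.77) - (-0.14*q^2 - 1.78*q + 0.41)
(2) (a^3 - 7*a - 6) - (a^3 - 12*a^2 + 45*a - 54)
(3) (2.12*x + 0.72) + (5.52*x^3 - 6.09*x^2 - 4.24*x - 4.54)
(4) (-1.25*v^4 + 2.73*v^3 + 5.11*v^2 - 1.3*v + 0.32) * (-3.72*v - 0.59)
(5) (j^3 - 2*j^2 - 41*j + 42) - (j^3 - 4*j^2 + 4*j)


(1) = 4.57*q^3 - 0.29*q^2 + 2.0*q + 0.36
(2) = 12*a^2 - 52*a + 48
(3) = 5.52*x^3 - 6.09*x^2 - 2.12*x - 3.82
(4) = 4.65*v^5 - 9.4181*v^4 - 20.6199*v^3 + 1.8211*v^2 - 0.4234*v - 0.1888
(5) = 2*j^2 - 45*j + 42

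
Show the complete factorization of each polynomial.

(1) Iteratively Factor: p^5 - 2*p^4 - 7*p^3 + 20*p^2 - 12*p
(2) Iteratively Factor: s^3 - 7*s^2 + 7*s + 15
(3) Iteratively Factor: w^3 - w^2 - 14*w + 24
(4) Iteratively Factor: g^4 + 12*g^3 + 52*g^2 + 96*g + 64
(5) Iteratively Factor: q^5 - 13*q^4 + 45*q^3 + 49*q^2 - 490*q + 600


(1) = (p)*(p^4 - 2*p^3 - 7*p^2 + 20*p - 12) = p*(p - 2)*(p^3 - 7*p + 6) = p*(p - 2)*(p + 3)*(p^2 - 3*p + 2) = p*(p - 2)*(p - 1)*(p + 3)*(p - 2)
(2) = (s - 3)*(s^2 - 4*s - 5) = (s - 3)*(s + 1)*(s - 5)
(3) = (w - 3)*(w^2 + 2*w - 8) = (w - 3)*(w + 4)*(w - 2)
(4) = (g + 2)*(g^3 + 10*g^2 + 32*g + 32) = (g + 2)*(g + 4)*(g^2 + 6*g + 8) = (g + 2)*(g + 4)^2*(g + 2)
(5) = (q - 5)*(q^4 - 8*q^3 + 5*q^2 + 74*q - 120) = (q - 5)*(q - 2)*(q^3 - 6*q^2 - 7*q + 60) = (q - 5)*(q - 2)*(q + 3)*(q^2 - 9*q + 20) = (q - 5)^2*(q - 2)*(q + 3)*(q - 4)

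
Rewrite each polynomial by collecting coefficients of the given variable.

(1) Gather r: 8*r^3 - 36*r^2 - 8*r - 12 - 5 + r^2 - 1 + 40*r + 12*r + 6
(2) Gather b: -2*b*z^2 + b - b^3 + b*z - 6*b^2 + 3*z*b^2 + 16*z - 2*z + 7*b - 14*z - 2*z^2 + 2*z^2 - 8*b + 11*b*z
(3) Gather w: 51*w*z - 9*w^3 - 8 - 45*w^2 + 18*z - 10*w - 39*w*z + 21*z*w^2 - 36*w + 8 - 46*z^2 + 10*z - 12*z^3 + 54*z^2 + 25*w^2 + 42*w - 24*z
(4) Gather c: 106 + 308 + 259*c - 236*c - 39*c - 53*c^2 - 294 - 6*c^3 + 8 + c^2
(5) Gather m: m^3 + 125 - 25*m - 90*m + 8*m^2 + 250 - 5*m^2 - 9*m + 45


(1) = 8*r^3 - 35*r^2 + 44*r - 12
(2) = -b^3 + b^2*(3*z - 6) + b*(-2*z^2 + 12*z)
(3) = -9*w^3 + w^2*(21*z - 20) + w*(12*z - 4) - 12*z^3 + 8*z^2 + 4*z
(4) = -6*c^3 - 52*c^2 - 16*c + 128
(5) = m^3 + 3*m^2 - 124*m + 420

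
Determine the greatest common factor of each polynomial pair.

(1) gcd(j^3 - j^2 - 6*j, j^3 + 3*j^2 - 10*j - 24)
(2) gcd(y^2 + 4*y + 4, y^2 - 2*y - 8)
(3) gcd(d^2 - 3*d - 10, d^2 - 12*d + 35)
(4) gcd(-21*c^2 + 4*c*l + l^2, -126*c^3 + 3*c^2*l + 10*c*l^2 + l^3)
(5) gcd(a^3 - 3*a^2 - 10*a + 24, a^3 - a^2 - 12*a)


(1) = gcd(j*(j - 3)*(j + 2), (j - 3)*(j + 2)*(j + 4)) = j^2 - j - 6
(2) = y + 2
(3) = d - 5
(4) = 21*c^2 - 4*c*l - l^2
(5) = gcd((a - 4)*(a - 2)*(a + 3), a*(a - 4)*(a + 3)) = a^2 - a - 12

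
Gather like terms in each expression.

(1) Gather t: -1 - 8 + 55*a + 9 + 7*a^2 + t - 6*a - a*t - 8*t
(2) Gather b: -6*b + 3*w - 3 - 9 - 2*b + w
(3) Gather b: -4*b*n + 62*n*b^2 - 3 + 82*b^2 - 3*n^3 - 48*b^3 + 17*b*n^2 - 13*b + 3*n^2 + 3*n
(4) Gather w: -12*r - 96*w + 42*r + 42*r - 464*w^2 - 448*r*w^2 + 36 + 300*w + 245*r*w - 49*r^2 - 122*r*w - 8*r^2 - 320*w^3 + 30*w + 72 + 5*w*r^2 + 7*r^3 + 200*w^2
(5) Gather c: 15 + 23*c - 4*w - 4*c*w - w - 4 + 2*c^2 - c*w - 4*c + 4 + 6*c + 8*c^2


(1) = 7*a^2 + 49*a + t*(-a - 7)
(2) = -8*b + 4*w - 12
(3) = -48*b^3 + b^2*(62*n + 82) + b*(17*n^2 - 4*n - 13) - 3*n^3 + 3*n^2 + 3*n - 3
(4) = 7*r^3 - 57*r^2 + 72*r - 320*w^3 + w^2*(-448*r - 264) + w*(5*r^2 + 123*r + 234) + 108
(5) = 10*c^2 + c*(25 - 5*w) - 5*w + 15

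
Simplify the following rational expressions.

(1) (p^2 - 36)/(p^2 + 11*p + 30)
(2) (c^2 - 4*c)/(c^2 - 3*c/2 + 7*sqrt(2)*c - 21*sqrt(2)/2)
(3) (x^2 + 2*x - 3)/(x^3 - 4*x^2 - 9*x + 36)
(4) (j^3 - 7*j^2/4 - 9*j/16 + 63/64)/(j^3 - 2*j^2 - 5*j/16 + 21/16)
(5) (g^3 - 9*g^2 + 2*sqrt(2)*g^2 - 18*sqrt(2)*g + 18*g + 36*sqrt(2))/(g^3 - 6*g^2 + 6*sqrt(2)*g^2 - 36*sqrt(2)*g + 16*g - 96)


(1) = (p - 6)/(p + 5)
(2) = (2*c^2 - 8*c)/(2*c^2 + c*(-3 + 14*sqrt(2)) - 21*sqrt(2))
(3) = (x - 1)/(x^2 - 7*x + 12)
(4) = (4*j - 3)/(4*j - 4)
(5) = (g - 3)/(g + 4*sqrt(2))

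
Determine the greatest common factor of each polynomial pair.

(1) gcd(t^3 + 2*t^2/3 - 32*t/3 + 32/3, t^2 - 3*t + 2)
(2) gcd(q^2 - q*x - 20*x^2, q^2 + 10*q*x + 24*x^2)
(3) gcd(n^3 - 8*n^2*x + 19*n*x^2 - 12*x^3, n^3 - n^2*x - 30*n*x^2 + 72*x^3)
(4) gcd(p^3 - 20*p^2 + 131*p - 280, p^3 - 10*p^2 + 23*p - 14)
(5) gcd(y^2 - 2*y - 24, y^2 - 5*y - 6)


(1) = t - 2
(2) = q + 4*x
(3) = n^2 - 7*n*x + 12*x^2
(4) = gcd((p - 8)*(p - 7)*(p - 5), (p - 7)*(p - 2)*(p - 1)) = p - 7
(5) = gcd((y - 6)*(y + 4), (y - 6)*(y + 1)) = y - 6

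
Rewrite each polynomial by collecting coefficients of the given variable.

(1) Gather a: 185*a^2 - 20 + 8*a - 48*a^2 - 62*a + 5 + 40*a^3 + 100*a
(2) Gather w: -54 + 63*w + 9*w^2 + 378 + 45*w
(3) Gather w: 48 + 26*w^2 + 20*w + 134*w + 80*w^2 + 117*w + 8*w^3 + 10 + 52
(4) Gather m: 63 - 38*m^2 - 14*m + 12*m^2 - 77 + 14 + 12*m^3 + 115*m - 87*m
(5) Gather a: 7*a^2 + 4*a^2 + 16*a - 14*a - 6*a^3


(1) = 40*a^3 + 137*a^2 + 46*a - 15
(2) = 9*w^2 + 108*w + 324
(3) = 8*w^3 + 106*w^2 + 271*w + 110
(4) = 12*m^3 - 26*m^2 + 14*m
(5) = -6*a^3 + 11*a^2 + 2*a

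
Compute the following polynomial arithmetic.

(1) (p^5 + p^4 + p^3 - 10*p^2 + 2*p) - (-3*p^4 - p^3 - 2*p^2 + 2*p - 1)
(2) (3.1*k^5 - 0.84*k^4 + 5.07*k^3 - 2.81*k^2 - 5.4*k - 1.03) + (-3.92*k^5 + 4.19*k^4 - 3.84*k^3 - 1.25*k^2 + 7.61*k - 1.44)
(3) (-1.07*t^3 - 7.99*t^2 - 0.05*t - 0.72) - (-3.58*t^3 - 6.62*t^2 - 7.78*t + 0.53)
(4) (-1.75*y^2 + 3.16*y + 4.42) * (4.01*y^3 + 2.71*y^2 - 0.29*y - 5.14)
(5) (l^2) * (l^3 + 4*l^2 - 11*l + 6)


(1) = p^5 + 4*p^4 + 2*p^3 - 8*p^2 + 1
(2) = -0.82*k^5 + 3.35*k^4 + 1.23*k^3 - 4.06*k^2 + 2.21*k - 2.47
(3) = 2.51*t^3 - 1.37*t^2 + 7.73*t - 1.25
(4) = -7.0175*y^5 + 7.9291*y^4 + 26.7953*y^3 + 20.0568*y^2 - 17.5242*y - 22.7188
(5) = l^5 + 4*l^4 - 11*l^3 + 6*l^2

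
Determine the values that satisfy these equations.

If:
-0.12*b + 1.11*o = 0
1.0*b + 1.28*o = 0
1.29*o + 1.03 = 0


Then:
No Solution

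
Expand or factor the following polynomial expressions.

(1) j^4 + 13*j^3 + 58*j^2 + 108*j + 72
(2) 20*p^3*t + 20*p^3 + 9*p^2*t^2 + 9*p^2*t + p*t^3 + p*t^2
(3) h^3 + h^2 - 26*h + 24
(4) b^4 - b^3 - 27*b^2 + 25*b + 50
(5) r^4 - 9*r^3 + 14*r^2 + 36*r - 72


(1) = (j + 2)^2*(j + 3)*(j + 6)
(2) = (4*p + t)*(5*p + t)*(p*t + p)
(3) = (h - 4)*(h - 1)*(h + 6)
(4) = (b - 5)*(b - 2)*(b + 1)*(b + 5)
(5) = (r - 6)*(r - 3)*(r - 2)*(r + 2)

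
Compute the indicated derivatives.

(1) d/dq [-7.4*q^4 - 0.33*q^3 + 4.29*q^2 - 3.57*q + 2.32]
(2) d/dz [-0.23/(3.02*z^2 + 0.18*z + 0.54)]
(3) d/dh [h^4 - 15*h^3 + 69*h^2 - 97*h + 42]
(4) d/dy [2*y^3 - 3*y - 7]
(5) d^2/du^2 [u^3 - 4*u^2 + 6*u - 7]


(1) = -29.6*q^3 - 0.99*q^2 + 8.58*q - 3.57
(2) = (1.3892*z + 0.0414)/(3.02*z^2 + 0.18*z + 0.54)^2
(3) = 4*h^3 - 45*h^2 + 138*h - 97
(4) = 6*y^2 - 3
(5) = 6*u - 8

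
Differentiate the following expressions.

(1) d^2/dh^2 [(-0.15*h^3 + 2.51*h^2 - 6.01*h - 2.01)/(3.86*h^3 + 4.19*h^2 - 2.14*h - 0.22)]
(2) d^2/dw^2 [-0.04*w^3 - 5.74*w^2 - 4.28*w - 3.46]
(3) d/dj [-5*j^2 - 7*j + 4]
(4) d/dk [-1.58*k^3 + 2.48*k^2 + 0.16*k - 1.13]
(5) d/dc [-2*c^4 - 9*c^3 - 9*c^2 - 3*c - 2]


(1) = (79.648012*h^6 - 544.713936*h^5 - 819.718092*h^4 - 757.248074*h^3 - 159.891858*h^2 + 64.612176*h - 16.213644)/(57.512456*h^9 + 187.287972*h^8 + 107.644206*h^7 - 143.940133*h^6 - 81.027282*h^5 + 56.882274*h^4 + 2.59604*h^3 - 2.414148*h^2 - 0.310728*h - 0.010648)
(2) = -0.24*w - 11.48
(3) = -10*j - 7
(4) = -4.74*k^2 + 4.96*k + 0.16
(5) = -8*c^3 - 27*c^2 - 18*c - 3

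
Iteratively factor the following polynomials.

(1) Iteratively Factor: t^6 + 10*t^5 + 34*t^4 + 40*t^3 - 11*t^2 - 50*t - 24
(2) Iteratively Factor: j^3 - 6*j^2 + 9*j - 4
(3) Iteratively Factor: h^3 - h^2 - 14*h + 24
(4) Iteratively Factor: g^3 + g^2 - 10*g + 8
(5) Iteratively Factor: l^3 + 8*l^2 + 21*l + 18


(1) = (t + 3)*(t^5 + 7*t^4 + 13*t^3 + t^2 - 14*t - 8) = (t + 2)*(t + 3)*(t^4 + 5*t^3 + 3*t^2 - 5*t - 4) = (t + 1)*(t + 2)*(t + 3)*(t^3 + 4*t^2 - t - 4) = (t + 1)^2*(t + 2)*(t + 3)*(t^2 + 3*t - 4) = (t + 1)^2*(t + 2)*(t + 3)*(t + 4)*(t - 1)
(2) = (j - 1)*(j^2 - 5*j + 4) = (j - 4)*(j - 1)*(j - 1)
(3) = (h + 4)*(h^2 - 5*h + 6) = (h - 2)*(h + 4)*(h - 3)
(4) = (g - 1)*(g^2 + 2*g - 8) = (g - 1)*(g + 4)*(g - 2)
(5) = (l + 2)*(l^2 + 6*l + 9) = (l + 2)*(l + 3)*(l + 3)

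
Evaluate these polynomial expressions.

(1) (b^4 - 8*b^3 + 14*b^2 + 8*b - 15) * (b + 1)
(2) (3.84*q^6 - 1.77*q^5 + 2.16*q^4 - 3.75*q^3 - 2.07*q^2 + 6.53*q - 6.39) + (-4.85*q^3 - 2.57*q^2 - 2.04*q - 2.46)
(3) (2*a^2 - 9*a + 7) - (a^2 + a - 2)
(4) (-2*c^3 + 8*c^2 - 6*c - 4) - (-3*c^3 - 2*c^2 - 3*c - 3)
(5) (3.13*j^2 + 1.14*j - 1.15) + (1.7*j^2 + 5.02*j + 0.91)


(1) = b^5 - 7*b^4 + 6*b^3 + 22*b^2 - 7*b - 15
(2) = 3.84*q^6 - 1.77*q^5 + 2.16*q^4 - 8.6*q^3 - 4.64*q^2 + 4.49*q - 8.85
(3) = a^2 - 10*a + 9
(4) = c^3 + 10*c^2 - 3*c - 1
(5) = 4.83*j^2 + 6.16*j - 0.24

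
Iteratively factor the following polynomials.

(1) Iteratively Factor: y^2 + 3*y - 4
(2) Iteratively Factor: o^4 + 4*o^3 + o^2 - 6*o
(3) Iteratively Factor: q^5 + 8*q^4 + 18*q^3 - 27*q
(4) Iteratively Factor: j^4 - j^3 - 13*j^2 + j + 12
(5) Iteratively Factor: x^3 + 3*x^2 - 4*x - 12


(1) = (y + 4)*(y - 1)
(2) = (o - 1)*(o^3 + 5*o^2 + 6*o) = (o - 1)*(o + 3)*(o^2 + 2*o) = (o - 1)*(o + 2)*(o + 3)*(o)
(3) = (q + 3)*(q^4 + 5*q^3 + 3*q^2 - 9*q) = (q - 1)*(q + 3)*(q^3 + 6*q^2 + 9*q) = (q - 1)*(q + 3)^2*(q^2 + 3*q) = q*(q - 1)*(q + 3)^2*(q + 3)
(4) = (j + 3)*(j^3 - 4*j^2 - j + 4) = (j - 1)*(j + 3)*(j^2 - 3*j - 4) = (j - 4)*(j - 1)*(j + 3)*(j + 1)
(5) = (x + 3)*(x^2 - 4) = (x + 2)*(x + 3)*(x - 2)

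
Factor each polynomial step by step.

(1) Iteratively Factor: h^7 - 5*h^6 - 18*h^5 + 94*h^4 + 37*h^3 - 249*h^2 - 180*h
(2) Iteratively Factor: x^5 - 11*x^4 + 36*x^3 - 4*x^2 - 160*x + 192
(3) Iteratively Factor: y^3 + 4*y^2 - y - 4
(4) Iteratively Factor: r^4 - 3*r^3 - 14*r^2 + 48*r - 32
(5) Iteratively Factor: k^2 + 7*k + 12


(1) = (h + 1)*(h^6 - 6*h^5 - 12*h^4 + 106*h^3 - 69*h^2 - 180*h) = (h + 1)^2*(h^5 - 7*h^4 - 5*h^3 + 111*h^2 - 180*h) = (h - 3)*(h + 1)^2*(h^4 - 4*h^3 - 17*h^2 + 60*h) = (h - 3)^2*(h + 1)^2*(h^3 - h^2 - 20*h) = h*(h - 3)^2*(h + 1)^2*(h^2 - h - 20) = h*(h - 3)^2*(h + 1)^2*(h + 4)*(h - 5)
(2) = (x + 2)*(x^4 - 13*x^3 + 62*x^2 - 128*x + 96) = (x - 3)*(x + 2)*(x^3 - 10*x^2 + 32*x - 32) = (x - 3)*(x - 2)*(x + 2)*(x^2 - 8*x + 16) = (x - 4)*(x - 3)*(x - 2)*(x + 2)*(x - 4)
(3) = (y + 1)*(y^2 + 3*y - 4) = (y - 1)*(y + 1)*(y + 4)
(4) = (r - 4)*(r^3 + r^2 - 10*r + 8) = (r - 4)*(r + 4)*(r^2 - 3*r + 2) = (r - 4)*(r - 2)*(r + 4)*(r - 1)
(5) = (k + 3)*(k + 4)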